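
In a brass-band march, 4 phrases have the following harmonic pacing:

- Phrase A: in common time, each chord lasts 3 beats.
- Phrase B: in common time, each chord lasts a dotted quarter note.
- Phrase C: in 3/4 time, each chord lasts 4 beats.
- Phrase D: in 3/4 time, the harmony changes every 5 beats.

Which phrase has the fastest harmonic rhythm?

Phrase B

A: 4 beats/bar ÷ 3 beats/chord = 4/3 chords/bar.
B: 4 beats/bar ÷ 1.5 beats/chord = 8/3 chords/bar.
C: 3 beats/bar ÷ 4 beats/chord = 0.75 chords/bar.
D: 3 beats/bar ÷ 5 beats/chord = 0.6 chords/bar.
Fastest is B at 8/3 chords/bar.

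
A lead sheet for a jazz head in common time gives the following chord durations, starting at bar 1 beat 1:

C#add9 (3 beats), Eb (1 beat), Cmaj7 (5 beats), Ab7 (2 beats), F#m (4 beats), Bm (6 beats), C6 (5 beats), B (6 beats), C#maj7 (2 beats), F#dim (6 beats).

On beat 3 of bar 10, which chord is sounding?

Beat 3 of bar 10 is beat (10−1)×4 + 3 = 39 overall.
Running totals: C#add9 ends at 3, Eb ends at 4, Cmaj7 ends at 9, Ab7 ends at 11, F#m ends at 15, Bm ends at 21, C6 ends at 26, B ends at 32, C#maj7 ends at 34, F#dim ends at 40.
Beat 39 falls within F#dim.

F#dim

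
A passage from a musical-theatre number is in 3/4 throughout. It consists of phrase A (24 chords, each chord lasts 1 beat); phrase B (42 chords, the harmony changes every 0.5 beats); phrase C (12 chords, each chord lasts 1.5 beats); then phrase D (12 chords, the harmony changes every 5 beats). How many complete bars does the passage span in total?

A: 24 × 1 = 24 beats = 8 bars.
B: 42 × 0.5 = 21 beats = 7 bars.
C: 12 × 1.5 = 18 beats = 6 bars.
D: 12 × 5 = 60 beats = 20 bars.
Total: 8 + 7 + 6 + 20 = 41 bars.

41 bars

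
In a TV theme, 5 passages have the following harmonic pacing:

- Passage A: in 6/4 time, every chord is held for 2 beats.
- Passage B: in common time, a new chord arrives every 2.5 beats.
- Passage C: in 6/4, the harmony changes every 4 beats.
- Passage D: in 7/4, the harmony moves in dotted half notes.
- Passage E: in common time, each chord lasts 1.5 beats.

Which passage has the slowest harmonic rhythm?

Passage C

A: 6 beats/bar ÷ 2 beats/chord = 3 chords/bar.
B: 4 beats/bar ÷ 2.5 beats/chord = 1.6 chords/bar.
C: 6 beats/bar ÷ 4 beats/chord = 1.5 chords/bar.
D: 7 beats/bar ÷ 3 beats/chord = 7/3 chords/bar.
E: 4 beats/bar ÷ 1.5 beats/chord = 8/3 chords/bar.
Slowest is C at 1.5 chords/bar.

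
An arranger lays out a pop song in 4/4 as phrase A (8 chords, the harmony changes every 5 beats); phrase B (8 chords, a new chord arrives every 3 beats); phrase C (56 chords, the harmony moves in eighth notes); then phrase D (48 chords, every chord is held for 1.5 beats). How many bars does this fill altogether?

41 bars

A: 8 × 5 = 40 beats = 10 bars.
B: 8 × 3 = 24 beats = 6 bars.
C: 56 × 0.5 = 28 beats = 7 bars.
D: 48 × 1.5 = 72 beats = 18 bars.
Total: 10 + 6 + 7 + 18 = 41 bars.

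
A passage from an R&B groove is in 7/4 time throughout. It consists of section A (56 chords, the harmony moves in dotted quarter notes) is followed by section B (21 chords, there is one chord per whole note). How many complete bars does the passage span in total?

24 bars

A: 56 × 1.5 = 84 beats = 12 bars.
B: 21 × 4 = 84 beats = 12 bars.
Total: 12 + 12 = 24 bars.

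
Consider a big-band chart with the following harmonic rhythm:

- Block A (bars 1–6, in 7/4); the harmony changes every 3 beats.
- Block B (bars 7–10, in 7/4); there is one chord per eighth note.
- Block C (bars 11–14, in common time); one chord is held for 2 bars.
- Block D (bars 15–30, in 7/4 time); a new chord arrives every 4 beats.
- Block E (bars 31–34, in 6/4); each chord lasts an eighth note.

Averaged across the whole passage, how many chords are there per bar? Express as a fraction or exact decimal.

A: 6 × 7 = 42 beats ÷ 3 = 14 chords.
B: 4 × 7 = 28 beats ÷ 0.5 = 56 chords.
C: 4 × 4 = 16 beats ÷ 8 = 2 chords.
D: 16 × 7 = 112 beats ÷ 4 = 28 chords.
E: 4 × 6 = 24 beats ÷ 0.5 = 48 chords.
Overall: 148 chords over 34 bars → 148/34 = 74/17 chords per bar.

74/17 chords per bar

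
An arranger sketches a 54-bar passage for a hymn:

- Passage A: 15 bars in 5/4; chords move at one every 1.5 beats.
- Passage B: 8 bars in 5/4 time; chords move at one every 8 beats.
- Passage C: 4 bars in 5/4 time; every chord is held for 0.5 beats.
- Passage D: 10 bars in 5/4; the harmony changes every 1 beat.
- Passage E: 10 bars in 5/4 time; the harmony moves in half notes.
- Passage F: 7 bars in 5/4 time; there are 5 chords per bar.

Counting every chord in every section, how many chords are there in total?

A has 75 beats and chords last 1.5 each, so 50 chords.
B has 40 beats and chords last 8 each, so 5 chords.
C has 20 beats and chords last 0.5 each, so 40 chords.
D has 50 beats and chords last 1 each, so 50 chords.
E has 50 beats and chords last 2 each, so 25 chords.
F has 35 beats and chords last 1 each, so 35 chords.
Total: 50 + 5 + 40 + 50 + 25 + 35 = 205.

205 chords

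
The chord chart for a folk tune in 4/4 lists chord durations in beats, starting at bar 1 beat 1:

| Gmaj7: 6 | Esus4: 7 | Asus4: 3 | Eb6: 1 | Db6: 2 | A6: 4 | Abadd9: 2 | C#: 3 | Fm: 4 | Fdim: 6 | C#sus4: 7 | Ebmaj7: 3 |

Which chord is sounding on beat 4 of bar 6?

Beat 4 of bar 6 is beat (6−1)×4 + 4 = 24 overall.
Running totals: Gmaj7 ends at 6, Esus4 ends at 13, Asus4 ends at 16, Eb6 ends at 17, Db6 ends at 19, A6 ends at 23, Abadd9 ends at 25.
Beat 24 falls within Abadd9.

Abadd9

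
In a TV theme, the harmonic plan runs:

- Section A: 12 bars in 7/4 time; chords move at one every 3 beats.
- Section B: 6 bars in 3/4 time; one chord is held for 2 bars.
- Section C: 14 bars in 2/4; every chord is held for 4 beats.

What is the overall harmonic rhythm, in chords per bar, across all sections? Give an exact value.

19/16 chords per bar

A: 12 bars of 7 beats is 84 beats; at 3 beats each that's 28 chords.
B: 6 bars of 3 beats is 18 beats; at 6 beats each that's 3 chords.
C: 14 bars of 2 beats is 28 beats; at 4 beats each that's 7 chords.
Overall: 38 chords over 32 bars → 38/32 = 19/16 chords per bar.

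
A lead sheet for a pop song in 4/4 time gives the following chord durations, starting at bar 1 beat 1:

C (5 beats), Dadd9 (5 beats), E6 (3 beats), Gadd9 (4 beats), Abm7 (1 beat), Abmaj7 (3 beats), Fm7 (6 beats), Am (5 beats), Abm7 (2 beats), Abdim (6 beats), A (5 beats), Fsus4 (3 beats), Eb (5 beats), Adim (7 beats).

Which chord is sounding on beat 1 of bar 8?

Am

Beat 1 of bar 8 is beat (8−1)×4 + 1 = 29 overall.
Running totals: C ends at 5, Dadd9 ends at 10, E6 ends at 13, Gadd9 ends at 17, Abm7 ends at 18, Abmaj7 ends at 21, Fm7 ends at 27, Am ends at 32.
Beat 29 falls within Am.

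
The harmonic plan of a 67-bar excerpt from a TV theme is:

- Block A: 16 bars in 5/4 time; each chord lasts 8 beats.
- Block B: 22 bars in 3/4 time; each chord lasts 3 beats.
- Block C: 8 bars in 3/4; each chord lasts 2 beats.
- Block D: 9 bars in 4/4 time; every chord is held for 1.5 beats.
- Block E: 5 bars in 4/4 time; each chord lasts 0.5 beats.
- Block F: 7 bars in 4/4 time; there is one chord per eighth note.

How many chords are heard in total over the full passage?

A has 80 beats and chords last 8 each, so 10 chords.
B has 66 beats and chords last 3 each, so 22 chords.
C has 24 beats and chords last 2 each, so 12 chords.
D has 36 beats and chords last 1.5 each, so 24 chords.
E has 20 beats and chords last 0.5 each, so 40 chords.
F has 28 beats and chords last 0.5 each, so 56 chords.
Total: 10 + 22 + 12 + 24 + 40 + 56 = 164.

164 chords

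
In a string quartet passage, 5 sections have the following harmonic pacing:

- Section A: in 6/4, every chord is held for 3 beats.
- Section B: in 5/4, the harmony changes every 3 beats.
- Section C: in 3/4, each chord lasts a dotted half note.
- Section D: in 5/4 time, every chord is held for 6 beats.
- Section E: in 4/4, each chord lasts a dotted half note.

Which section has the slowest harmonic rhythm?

A: 6 beats/bar ÷ 3 beats/chord = 2 chords/bar.
B: 5 beats/bar ÷ 3 beats/chord = 5/3 chords/bar.
C: 3 beats/bar ÷ 3 beats/chord = 1 chord/bar.
D: 5 beats/bar ÷ 6 beats/chord = 5/6 chords/bar.
E: 4 beats/bar ÷ 3 beats/chord = 4/3 chords/bar.
Slowest is D at 5/6 chords/bar.

Section D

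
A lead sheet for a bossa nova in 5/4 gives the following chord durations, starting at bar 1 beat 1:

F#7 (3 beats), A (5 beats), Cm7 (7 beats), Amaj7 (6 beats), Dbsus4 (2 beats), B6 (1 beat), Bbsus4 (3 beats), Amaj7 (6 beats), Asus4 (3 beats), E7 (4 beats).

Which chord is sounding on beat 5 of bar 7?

Asus4

Beat 5 of bar 7 is beat (7−1)×5 + 5 = 35 overall.
Running totals: F#7 ends at 3, A ends at 8, Cm7 ends at 15, Amaj7 ends at 21, Dbsus4 ends at 23, B6 ends at 24, Bbsus4 ends at 27, Amaj7 ends at 33, Asus4 ends at 36.
Beat 35 falls within Asus4.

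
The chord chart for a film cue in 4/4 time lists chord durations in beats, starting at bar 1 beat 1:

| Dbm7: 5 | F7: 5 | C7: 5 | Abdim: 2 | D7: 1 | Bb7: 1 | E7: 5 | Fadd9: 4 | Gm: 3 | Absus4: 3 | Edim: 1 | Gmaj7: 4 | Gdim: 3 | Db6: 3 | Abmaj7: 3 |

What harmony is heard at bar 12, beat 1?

Db6

Beat 1 of bar 12 is beat (12−1)×4 + 1 = 45 overall.
Running totals: Dbm7 ends at 5, F7 ends at 10, C7 ends at 15, Abdim ends at 17, D7 ends at 18, Bb7 ends at 19, E7 ends at 24, Fadd9 ends at 28, Gm ends at 31, Absus4 ends at 34, Edim ends at 35, Gmaj7 ends at 39, Gdim ends at 42, Db6 ends at 45.
Beat 45 falls within Db6.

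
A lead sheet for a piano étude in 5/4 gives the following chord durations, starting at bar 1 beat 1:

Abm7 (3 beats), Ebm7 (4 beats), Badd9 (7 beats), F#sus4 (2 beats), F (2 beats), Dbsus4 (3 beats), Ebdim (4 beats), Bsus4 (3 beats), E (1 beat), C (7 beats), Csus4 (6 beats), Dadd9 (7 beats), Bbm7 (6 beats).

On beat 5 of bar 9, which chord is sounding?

Dadd9

Beat 5 of bar 9 is beat (9−1)×5 + 5 = 45 overall.
Running totals: Abm7 ends at 3, Ebm7 ends at 7, Badd9 ends at 14, F#sus4 ends at 16, F ends at 18, Dbsus4 ends at 21, Ebdim ends at 25, Bsus4 ends at 28, E ends at 29, C ends at 36, Csus4 ends at 42, Dadd9 ends at 49.
Beat 45 falls within Dadd9.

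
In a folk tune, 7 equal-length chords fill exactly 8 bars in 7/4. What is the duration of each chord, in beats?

8 beats

8 bars × 7 beats/bar = 56 beats total.
56 beats ÷ 7 chords = 8 beats per chord.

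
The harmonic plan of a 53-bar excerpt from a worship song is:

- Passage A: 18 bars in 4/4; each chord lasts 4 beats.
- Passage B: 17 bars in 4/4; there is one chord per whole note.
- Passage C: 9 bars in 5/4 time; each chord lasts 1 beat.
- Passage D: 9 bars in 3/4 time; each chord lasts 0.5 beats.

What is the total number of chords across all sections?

134 chords

A has 72 beats and chords last 4 each, so 18 chords.
B has 68 beats and chords last 4 each, so 17 chords.
C has 45 beats and chords last 1 each, so 45 chords.
D has 27 beats and chords last 0.5 each, so 54 chords.
Total: 18 + 17 + 45 + 54 = 134.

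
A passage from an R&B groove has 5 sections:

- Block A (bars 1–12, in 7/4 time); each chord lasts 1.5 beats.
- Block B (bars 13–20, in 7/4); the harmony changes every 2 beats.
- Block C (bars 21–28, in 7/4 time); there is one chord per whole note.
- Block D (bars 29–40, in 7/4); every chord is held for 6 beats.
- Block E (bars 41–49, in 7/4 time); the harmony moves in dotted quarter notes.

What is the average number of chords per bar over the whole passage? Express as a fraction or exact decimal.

22/7 chords per bar

A: 12 bars of 7 beats is 84 beats; at 1.5 beats each that's 56 chords.
B: 8 bars of 7 beats is 56 beats; at 2 beats each that's 28 chords.
C: 8 bars of 7 beats is 56 beats; at 4 beats each that's 14 chords.
D: 12 bars of 7 beats is 84 beats; at 6 beats each that's 14 chords.
E: 9 bars of 7 beats is 63 beats; at 1.5 beats each that's 42 chords.
Overall: 154 chords over 49 bars → 154/49 = 22/7 chords per bar.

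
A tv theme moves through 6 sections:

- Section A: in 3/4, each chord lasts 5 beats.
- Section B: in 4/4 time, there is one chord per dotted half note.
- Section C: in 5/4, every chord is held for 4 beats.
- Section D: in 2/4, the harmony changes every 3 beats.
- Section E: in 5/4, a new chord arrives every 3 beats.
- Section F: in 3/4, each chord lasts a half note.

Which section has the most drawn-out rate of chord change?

Section A

A: 3 beats/bar ÷ 5 beats/chord = 0.6 chords/bar.
B: 4 beats/bar ÷ 3 beats/chord = 4/3 chords/bar.
C: 5 beats/bar ÷ 4 beats/chord = 1.25 chords/bar.
D: 2 beats/bar ÷ 3 beats/chord = 2/3 chords/bar.
E: 5 beats/bar ÷ 3 beats/chord = 5/3 chords/bar.
F: 3 beats/bar ÷ 2 beats/chord = 1.5 chords/bar.
Slowest is A at 0.6 chords/bar.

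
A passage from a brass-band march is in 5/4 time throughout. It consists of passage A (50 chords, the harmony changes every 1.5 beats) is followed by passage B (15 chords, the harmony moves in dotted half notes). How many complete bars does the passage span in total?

A: 50 × 1.5 = 75 beats = 15 bars.
B: 15 × 3 = 45 beats = 9 bars.
Total: 15 + 9 = 24 bars.

24 bars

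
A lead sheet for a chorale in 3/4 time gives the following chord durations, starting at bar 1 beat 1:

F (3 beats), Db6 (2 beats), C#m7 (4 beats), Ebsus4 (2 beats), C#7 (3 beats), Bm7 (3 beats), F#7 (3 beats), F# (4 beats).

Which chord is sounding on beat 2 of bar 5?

C#7

Beat 2 of bar 5 is beat (5−1)×3 + 2 = 14 overall.
Running totals: F ends at 3, Db6 ends at 5, C#m7 ends at 9, Ebsus4 ends at 11, C#7 ends at 14.
Beat 14 falls within C#7.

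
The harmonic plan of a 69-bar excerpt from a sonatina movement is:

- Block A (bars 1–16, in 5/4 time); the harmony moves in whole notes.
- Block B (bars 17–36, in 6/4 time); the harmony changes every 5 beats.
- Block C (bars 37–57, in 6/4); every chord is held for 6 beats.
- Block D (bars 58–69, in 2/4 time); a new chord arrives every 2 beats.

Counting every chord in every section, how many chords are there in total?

A: 16·5 = 80 beats, 80/4 = 20 chords.
B: 20·6 = 120 beats, 120/5 = 24 chords.
C: 21·6 = 126 beats, 126/6 = 21 chords.
D: 12·2 = 24 beats, 24/2 = 12 chords.
Total: 20 + 24 + 21 + 12 = 77.

77 chords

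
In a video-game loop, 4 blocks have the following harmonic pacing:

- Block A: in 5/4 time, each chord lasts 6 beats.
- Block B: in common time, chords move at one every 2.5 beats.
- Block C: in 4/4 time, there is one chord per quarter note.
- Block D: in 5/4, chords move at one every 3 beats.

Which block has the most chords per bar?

A: each chord is 6 beats in 5/4, so 5/6 per bar.
B: each chord is 2.5 beats in 4/4, so 1.6 per bar.
C: each chord is 1 beat in 4/4, so 4 per bar.
D: each chord is 3 beats in 5/4, so 5/3 per bar.
Fastest is C at 4 chords/bar.

Block C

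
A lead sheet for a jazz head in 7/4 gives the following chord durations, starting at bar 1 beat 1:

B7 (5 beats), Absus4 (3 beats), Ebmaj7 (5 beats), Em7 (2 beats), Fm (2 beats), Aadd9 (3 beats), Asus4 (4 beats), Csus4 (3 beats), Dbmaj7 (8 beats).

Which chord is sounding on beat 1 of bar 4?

Beat 1 of bar 4 is beat (4−1)×7 + 1 = 22 overall.
Running totals: B7 ends at 5, Absus4 ends at 8, Ebmaj7 ends at 13, Em7 ends at 15, Fm ends at 17, Aadd9 ends at 20, Asus4 ends at 24.
Beat 22 falls within Asus4.

Asus4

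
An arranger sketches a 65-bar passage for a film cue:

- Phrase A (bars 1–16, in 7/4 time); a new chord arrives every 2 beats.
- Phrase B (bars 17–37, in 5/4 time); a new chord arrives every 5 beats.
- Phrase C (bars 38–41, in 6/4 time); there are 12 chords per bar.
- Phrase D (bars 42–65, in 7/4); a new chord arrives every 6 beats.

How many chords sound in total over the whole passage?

A: 16·7 = 112 beats, 112/2 = 56 chords.
B: 21·5 = 105 beats, 105/5 = 21 chords.
C: 4·6 = 24 beats, 24/0.5 = 48 chords.
D: 24·7 = 168 beats, 168/6 = 28 chords.
Total: 56 + 21 + 48 + 28 = 153.

153 chords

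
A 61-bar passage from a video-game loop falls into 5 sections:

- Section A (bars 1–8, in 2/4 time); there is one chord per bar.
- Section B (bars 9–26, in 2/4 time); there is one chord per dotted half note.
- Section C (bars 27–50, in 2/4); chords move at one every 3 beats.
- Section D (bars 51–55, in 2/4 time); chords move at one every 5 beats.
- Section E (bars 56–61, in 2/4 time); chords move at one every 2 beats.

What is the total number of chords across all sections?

A has 16 beats and chords last 2 each, so 8 chords.
B has 36 beats and chords last 3 each, so 12 chords.
C has 48 beats and chords last 3 each, so 16 chords.
D has 10 beats and chords last 5 each, so 2 chords.
E has 12 beats and chords last 2 each, so 6 chords.
Total: 8 + 12 + 16 + 2 + 6 = 44.

44 chords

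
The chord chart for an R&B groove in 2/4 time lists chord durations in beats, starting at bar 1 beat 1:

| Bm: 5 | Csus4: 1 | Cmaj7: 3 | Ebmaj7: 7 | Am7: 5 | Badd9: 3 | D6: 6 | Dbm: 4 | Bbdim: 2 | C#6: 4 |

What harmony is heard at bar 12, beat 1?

Beat 1 of bar 12 is beat (12−1)×2 + 1 = 23 overall.
Running totals: Bm ends at 5, Csus4 ends at 6, Cmaj7 ends at 9, Ebmaj7 ends at 16, Am7 ends at 21, Badd9 ends at 24.
Beat 23 falls within Badd9.

Badd9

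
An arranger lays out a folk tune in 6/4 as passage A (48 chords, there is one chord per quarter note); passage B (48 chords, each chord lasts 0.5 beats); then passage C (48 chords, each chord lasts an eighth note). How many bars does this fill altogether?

A: 48 × 1 = 48 beats = 8 bars.
B: 48 × 0.5 = 24 beats = 4 bars.
C: 48 × 0.5 = 24 beats = 4 bars.
Total: 8 + 4 + 4 = 16 bars.

16 bars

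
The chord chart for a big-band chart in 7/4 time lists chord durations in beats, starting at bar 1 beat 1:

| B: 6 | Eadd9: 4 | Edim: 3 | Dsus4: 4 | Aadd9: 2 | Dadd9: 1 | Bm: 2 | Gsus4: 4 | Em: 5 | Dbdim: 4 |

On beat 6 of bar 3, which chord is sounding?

Beat 6 of bar 3 is beat (3−1)×7 + 6 = 20 overall.
Running totals: B ends at 6, Eadd9 ends at 10, Edim ends at 13, Dsus4 ends at 17, Aadd9 ends at 19, Dadd9 ends at 20.
Beat 20 falls within Dadd9.

Dadd9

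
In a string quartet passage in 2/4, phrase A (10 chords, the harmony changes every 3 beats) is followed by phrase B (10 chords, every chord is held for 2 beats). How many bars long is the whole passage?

A: 10 × 3 = 30 beats = 15 bars.
B: 10 × 2 = 20 beats = 10 bars.
Total: 15 + 10 = 25 bars.

25 bars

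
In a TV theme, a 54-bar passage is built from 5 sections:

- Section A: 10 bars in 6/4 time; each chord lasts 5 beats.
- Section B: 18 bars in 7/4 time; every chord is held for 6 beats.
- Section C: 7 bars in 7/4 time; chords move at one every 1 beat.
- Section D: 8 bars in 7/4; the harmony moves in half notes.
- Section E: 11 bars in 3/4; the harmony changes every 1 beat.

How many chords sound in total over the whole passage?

A: 10·6 = 60 beats, 60/5 = 12 chords.
B: 18·7 = 126 beats, 126/6 = 21 chords.
C: 7·7 = 49 beats, 49/1 = 49 chords.
D: 8·7 = 56 beats, 56/2 = 28 chords.
E: 11·3 = 33 beats, 33/1 = 33 chords.
Total: 12 + 21 + 49 + 28 + 33 = 143.

143 chords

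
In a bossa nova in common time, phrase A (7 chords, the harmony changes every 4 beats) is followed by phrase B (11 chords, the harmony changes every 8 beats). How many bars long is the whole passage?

A: 7 × 4 = 28 beats = 7 bars.
B: 11 × 8 = 88 beats = 22 bars.
Total: 7 + 22 = 29 bars.

29 bars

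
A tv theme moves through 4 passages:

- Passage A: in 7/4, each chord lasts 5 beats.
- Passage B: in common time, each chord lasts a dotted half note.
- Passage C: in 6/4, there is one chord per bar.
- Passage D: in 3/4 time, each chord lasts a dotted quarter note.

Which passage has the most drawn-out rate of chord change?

Passage C

A: each chord is 5 beats in 7/4, so 1.4 per bar.
B: each chord is 3 beats in 4/4, so 4/3 per bar.
C: each chord is 6 beats in 6/4, so 1 per bar.
D: each chord is 1.5 beats in 3/4, so 2 per bar.
Slowest is C at 1 chords/bar.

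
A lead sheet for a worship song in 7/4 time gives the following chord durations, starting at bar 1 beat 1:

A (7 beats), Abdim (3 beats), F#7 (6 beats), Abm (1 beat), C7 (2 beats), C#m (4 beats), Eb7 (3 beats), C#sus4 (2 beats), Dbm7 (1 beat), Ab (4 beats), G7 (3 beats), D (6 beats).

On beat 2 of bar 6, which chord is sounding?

Beat 2 of bar 6 is beat (6−1)×7 + 2 = 37 overall.
Running totals: A ends at 7, Abdim ends at 10, F#7 ends at 16, Abm ends at 17, C7 ends at 19, C#m ends at 23, Eb7 ends at 26, C#sus4 ends at 28, Dbm7 ends at 29, Ab ends at 33, G7 ends at 36, D ends at 42.
Beat 37 falls within D.

D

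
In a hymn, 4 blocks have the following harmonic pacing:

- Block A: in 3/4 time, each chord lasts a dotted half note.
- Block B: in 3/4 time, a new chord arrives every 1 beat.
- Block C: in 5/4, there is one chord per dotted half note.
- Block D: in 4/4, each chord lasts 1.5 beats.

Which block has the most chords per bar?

A: 3/3 = 1 chord/bar.
B: 3/1 = 3 chords/bar.
C: 5/3 = 5/3 chords/bar.
D: 4/1.5 = 8/3 chords/bar.
Fastest is B at 3 chords/bar.

Block B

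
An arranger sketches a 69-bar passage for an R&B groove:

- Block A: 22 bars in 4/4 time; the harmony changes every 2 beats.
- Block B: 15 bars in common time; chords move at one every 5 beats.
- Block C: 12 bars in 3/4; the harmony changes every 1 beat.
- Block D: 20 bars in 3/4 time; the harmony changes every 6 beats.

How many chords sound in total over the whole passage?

102 chords

A has 88 beats and chords last 2 each, so 44 chords.
B has 60 beats and chords last 5 each, so 12 chords.
C has 36 beats and chords last 1 each, so 36 chords.
D has 60 beats and chords last 6 each, so 10 chords.
Total: 44 + 12 + 36 + 10 = 102.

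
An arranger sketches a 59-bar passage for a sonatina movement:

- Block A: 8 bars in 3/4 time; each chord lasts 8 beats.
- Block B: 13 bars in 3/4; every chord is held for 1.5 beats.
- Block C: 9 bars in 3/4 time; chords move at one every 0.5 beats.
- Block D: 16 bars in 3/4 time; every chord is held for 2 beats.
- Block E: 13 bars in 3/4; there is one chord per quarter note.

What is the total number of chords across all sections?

A has 24 beats and chords last 8 each, so 3 chords.
B has 39 beats and chords last 1.5 each, so 26 chords.
C has 27 beats and chords last 0.5 each, so 54 chords.
D has 48 beats and chords last 2 each, so 24 chords.
E has 39 beats and chords last 1 each, so 39 chords.
Total: 3 + 26 + 54 + 24 + 39 = 146.

146 chords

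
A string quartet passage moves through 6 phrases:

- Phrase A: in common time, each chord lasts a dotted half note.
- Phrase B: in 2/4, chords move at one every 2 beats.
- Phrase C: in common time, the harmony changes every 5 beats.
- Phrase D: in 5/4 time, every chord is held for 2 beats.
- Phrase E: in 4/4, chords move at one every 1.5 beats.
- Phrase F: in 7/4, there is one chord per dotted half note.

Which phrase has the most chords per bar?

A: 4/3 = 4/3 chords/bar.
B: 2/2 = 1 chord/bar.
C: 4/5 = 0.8 chords/bar.
D: 5/2 = 2.5 chords/bar.
E: 4/1.5 = 8/3 chords/bar.
F: 7/3 = 7/3 chords/bar.
Fastest is E at 8/3 chords/bar.

Phrase E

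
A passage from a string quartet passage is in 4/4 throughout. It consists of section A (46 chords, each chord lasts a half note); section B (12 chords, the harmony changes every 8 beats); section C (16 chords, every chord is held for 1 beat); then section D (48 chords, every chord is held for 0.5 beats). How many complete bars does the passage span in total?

57 bars

A: 46 × 2 = 92 beats = 23 bars.
B: 12 × 8 = 96 beats = 24 bars.
C: 16 × 1 = 16 beats = 4 bars.
D: 48 × 0.5 = 24 beats = 6 bars.
Total: 23 + 24 + 4 + 6 = 57 bars.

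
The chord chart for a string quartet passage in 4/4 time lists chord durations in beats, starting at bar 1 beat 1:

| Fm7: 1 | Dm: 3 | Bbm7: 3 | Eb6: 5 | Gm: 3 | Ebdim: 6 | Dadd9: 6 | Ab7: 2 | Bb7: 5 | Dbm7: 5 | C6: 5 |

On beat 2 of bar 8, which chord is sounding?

Beat 2 of bar 8 is beat (8−1)×4 + 2 = 30 overall.
Running totals: Fm7 ends at 1, Dm ends at 4, Bbm7 ends at 7, Eb6 ends at 12, Gm ends at 15, Ebdim ends at 21, Dadd9 ends at 27, Ab7 ends at 29, Bb7 ends at 34.
Beat 30 falls within Bb7.

Bb7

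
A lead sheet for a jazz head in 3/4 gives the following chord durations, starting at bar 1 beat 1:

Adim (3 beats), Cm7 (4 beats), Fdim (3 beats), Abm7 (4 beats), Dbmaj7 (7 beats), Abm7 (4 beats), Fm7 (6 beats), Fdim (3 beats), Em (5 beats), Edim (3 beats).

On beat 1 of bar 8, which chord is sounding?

Abm7

Beat 1 of bar 8 is beat (8−1)×3 + 1 = 22 overall.
Running totals: Adim ends at 3, Cm7 ends at 7, Fdim ends at 10, Abm7 ends at 14, Dbmaj7 ends at 21, Abm7 ends at 25.
Beat 22 falls within Abm7.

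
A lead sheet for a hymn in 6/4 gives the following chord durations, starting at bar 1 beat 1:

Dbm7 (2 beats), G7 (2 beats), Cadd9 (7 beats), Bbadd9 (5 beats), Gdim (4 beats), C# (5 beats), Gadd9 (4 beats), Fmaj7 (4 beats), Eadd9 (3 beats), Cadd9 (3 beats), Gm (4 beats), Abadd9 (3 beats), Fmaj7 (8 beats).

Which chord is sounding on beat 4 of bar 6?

Beat 4 of bar 6 is beat (6−1)×6 + 4 = 34 overall.
Running totals: Dbm7 ends at 2, G7 ends at 4, Cadd9 ends at 11, Bbadd9 ends at 16, Gdim ends at 20, C# ends at 25, Gadd9 ends at 29, Fmaj7 ends at 33, Eadd9 ends at 36.
Beat 34 falls within Eadd9.

Eadd9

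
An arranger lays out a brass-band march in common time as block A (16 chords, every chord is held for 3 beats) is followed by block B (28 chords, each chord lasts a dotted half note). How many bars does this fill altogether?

A: 16 × 3 = 48 beats = 12 bars.
B: 28 × 3 = 84 beats = 21 bars.
Total: 12 + 21 = 33 bars.

33 bars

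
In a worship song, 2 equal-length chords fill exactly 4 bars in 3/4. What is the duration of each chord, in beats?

6 beats

4 bars × 3 beats/bar = 12 beats total.
12 beats ÷ 2 chords = 6 beats per chord.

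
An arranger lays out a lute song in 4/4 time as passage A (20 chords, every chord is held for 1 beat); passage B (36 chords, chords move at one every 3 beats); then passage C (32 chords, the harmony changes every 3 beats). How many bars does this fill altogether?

56 bars

A: 20 × 1 = 20 beats = 5 bars.
B: 36 × 3 = 108 beats = 27 bars.
C: 32 × 3 = 96 beats = 24 bars.
Total: 5 + 27 + 24 = 56 bars.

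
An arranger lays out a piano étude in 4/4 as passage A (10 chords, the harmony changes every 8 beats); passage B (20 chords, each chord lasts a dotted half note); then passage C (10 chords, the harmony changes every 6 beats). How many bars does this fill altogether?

50 bars

A: 10 × 8 = 80 beats = 20 bars.
B: 20 × 3 = 60 beats = 15 bars.
C: 10 × 6 = 60 beats = 15 bars.
Total: 20 + 15 + 15 = 50 bars.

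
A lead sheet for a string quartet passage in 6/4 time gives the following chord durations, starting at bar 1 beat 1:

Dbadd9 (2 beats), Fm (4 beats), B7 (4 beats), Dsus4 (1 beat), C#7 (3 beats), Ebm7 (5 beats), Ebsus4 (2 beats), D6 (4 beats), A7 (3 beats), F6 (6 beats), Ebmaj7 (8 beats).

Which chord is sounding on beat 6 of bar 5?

Beat 6 of bar 5 is beat (5−1)×6 + 6 = 30 overall.
Running totals: Dbadd9 ends at 2, Fm ends at 6, B7 ends at 10, Dsus4 ends at 11, C#7 ends at 14, Ebm7 ends at 19, Ebsus4 ends at 21, D6 ends at 25, A7 ends at 28, F6 ends at 34.
Beat 30 falls within F6.

F6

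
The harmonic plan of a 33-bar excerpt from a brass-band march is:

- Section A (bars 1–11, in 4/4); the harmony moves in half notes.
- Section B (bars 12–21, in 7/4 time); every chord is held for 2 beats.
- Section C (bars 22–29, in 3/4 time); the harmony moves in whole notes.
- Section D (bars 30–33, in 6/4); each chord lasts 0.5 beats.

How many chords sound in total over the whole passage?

111 chords

A has 44 beats and chords last 2 each, so 22 chords.
B has 70 beats and chords last 2 each, so 35 chords.
C has 24 beats and chords last 4 each, so 6 chords.
D has 24 beats and chords last 0.5 each, so 48 chords.
Total: 22 + 35 + 6 + 48 = 111.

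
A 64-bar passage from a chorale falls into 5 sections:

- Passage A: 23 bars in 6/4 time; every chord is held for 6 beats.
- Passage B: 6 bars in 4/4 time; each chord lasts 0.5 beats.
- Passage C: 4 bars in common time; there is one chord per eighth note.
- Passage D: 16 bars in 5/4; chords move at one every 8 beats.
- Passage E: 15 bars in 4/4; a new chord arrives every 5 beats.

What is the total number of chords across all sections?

125 chords

A: 23·6 = 138 beats, 138/6 = 23 chords.
B: 6·4 = 24 beats, 24/0.5 = 48 chords.
C: 4·4 = 16 beats, 16/0.5 = 32 chords.
D: 16·5 = 80 beats, 80/8 = 10 chords.
E: 15·4 = 60 beats, 60/5 = 12 chords.
Total: 23 + 48 + 32 + 10 + 12 = 125.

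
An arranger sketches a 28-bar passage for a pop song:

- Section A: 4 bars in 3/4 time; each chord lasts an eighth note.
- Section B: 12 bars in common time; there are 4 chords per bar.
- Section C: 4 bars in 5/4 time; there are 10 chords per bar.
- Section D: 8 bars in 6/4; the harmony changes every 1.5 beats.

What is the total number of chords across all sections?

144 chords

A: 4·3 = 12 beats, 12/0.5 = 24 chords.
B: 12·4 = 48 beats, 48/1 = 48 chords.
C: 4·5 = 20 beats, 20/0.5 = 40 chords.
D: 8·6 = 48 beats, 48/1.5 = 32 chords.
Total: 24 + 48 + 40 + 32 = 144.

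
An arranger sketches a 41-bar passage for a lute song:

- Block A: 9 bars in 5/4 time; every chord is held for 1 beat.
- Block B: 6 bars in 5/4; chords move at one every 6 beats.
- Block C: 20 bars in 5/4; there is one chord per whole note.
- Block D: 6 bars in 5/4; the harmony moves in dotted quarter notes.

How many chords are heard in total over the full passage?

95 chords

A: 9 bars × 5 beats = 45 beats; 1 beat/chord → 45 chords.
B: 6 bars × 5 beats = 30 beats; 6 beats/chord → 5 chords.
C: 20 bars × 5 beats = 100 beats; 4 beats/chord → 25 chords.
D: 6 bars × 5 beats = 30 beats; 1.5 beats/chord → 20 chords.
Total: 45 + 5 + 25 + 20 = 95.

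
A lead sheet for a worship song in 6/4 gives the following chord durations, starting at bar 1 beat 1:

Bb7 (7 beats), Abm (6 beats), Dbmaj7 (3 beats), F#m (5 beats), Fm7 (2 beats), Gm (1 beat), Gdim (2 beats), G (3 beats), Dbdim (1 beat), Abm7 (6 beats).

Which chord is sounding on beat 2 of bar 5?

Gdim

Beat 2 of bar 5 is beat (5−1)×6 + 2 = 26 overall.
Running totals: Bb7 ends at 7, Abm ends at 13, Dbmaj7 ends at 16, F#m ends at 21, Fm7 ends at 23, Gm ends at 24, Gdim ends at 26.
Beat 26 falls within Gdim.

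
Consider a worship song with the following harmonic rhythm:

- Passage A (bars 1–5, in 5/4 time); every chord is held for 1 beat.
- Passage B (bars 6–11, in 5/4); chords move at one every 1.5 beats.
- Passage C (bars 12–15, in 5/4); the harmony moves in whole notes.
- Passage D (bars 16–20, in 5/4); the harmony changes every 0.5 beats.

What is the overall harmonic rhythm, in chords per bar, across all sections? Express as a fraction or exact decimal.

A: 5 × 5 = 25 beats ÷ 1 = 25 chords.
B: 6 × 5 = 30 beats ÷ 1.5 = 20 chords.
C: 4 × 5 = 20 beats ÷ 4 = 5 chords.
D: 5 × 5 = 25 beats ÷ 0.5 = 50 chords.
Overall: 100 chords over 20 bars → 100/20 = 5 chords per bar.

5 chords per bar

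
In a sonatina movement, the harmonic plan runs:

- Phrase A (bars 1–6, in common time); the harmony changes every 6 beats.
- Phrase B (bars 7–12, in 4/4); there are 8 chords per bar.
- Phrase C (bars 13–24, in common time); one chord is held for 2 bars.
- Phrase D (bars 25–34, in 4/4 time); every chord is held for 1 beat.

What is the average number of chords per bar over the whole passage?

A: 6 bars of 4 beats is 24 beats; at 6 beats each that's 4 chords.
B: 6 bars of 4 beats is 24 beats; at 0.5 beats each that's 48 chords.
C: 12 bars of 4 beats is 48 beats; at 8 beats each that's 6 chords.
D: 10 bars of 4 beats is 40 beats; at 1 beat each that's 40 chords.
Overall: 98 chords over 34 bars → 98/34 = 49/17 chords per bar.

49/17 chords per bar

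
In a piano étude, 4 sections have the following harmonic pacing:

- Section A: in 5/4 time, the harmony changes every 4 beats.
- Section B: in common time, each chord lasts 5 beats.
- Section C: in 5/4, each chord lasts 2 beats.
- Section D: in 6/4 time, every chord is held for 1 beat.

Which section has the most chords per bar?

Section D

A: each chord is 4 beats in 5/4, so 1.25 per bar.
B: each chord is 5 beats in 4/4, so 0.8 per bar.
C: each chord is 2 beats in 5/4, so 2.5 per bar.
D: each chord is 1 beat in 6/4, so 6 per bar.
Fastest is D at 6 chords/bar.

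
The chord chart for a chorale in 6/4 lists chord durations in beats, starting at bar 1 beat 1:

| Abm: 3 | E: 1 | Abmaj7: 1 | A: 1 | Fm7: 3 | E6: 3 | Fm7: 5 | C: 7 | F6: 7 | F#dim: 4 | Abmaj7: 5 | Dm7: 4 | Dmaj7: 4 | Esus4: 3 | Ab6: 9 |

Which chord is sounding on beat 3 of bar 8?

Beat 3 of bar 8 is beat (8−1)×6 + 3 = 45 overall.
Running totals: Abm ends at 3, E ends at 4, Abmaj7 ends at 5, A ends at 6, Fm7 ends at 9, E6 ends at 12, Fm7 ends at 17, C ends at 24, F6 ends at 31, F#dim ends at 35, Abmaj7 ends at 40, Dm7 ends at 44, Dmaj7 ends at 48.
Beat 45 falls within Dmaj7.

Dmaj7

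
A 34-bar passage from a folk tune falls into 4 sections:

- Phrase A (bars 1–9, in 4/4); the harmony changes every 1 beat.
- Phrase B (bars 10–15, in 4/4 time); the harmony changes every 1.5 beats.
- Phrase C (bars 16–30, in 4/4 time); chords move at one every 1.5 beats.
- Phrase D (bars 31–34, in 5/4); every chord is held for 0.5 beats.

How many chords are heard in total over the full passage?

A has 36 beats and chords last 1 each, so 36 chords.
B has 24 beats and chords last 1.5 each, so 16 chords.
C has 60 beats and chords last 1.5 each, so 40 chords.
D has 20 beats and chords last 0.5 each, so 40 chords.
Total: 36 + 16 + 40 + 40 = 132.

132 chords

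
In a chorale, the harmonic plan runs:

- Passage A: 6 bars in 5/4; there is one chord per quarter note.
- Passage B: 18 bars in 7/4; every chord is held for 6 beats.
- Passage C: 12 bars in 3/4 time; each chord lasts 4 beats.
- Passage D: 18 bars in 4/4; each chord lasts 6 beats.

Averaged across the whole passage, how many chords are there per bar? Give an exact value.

4/3 chords per bar

A: 6 bars of 5 beats is 30 beats; at 1 beat each that's 30 chords.
B: 18 bars of 7 beats is 126 beats; at 6 beats each that's 21 chords.
C: 12 bars of 3 beats is 36 beats; at 4 beats each that's 9 chords.
D: 18 bars of 4 beats is 72 beats; at 6 beats each that's 12 chords.
Overall: 72 chords over 54 bars → 72/54 = 4/3 chords per bar.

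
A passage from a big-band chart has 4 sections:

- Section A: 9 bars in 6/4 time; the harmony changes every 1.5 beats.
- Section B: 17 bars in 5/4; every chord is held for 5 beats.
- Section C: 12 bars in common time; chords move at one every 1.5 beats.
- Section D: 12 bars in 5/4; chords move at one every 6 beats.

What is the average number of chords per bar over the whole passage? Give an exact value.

1.9 chords per bar

A: 9 bars of 6 beats is 54 beats; at 1.5 beats each that's 36 chords.
B: 17 bars of 5 beats is 85 beats; at 5 beats each that's 17 chords.
C: 12 bars of 4 beats is 48 beats; at 1.5 beats each that's 32 chords.
D: 12 bars of 5 beats is 60 beats; at 6 beats each that's 10 chords.
Overall: 95 chords over 50 bars → 95/50 = 1.9 chords per bar.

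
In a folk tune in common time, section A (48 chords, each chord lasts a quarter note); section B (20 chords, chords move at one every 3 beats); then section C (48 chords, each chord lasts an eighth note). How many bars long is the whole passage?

A: 48 × 1 = 48 beats = 12 bars.
B: 20 × 3 = 60 beats = 15 bars.
C: 48 × 0.5 = 24 beats = 6 bars.
Total: 12 + 15 + 6 = 33 bars.

33 bars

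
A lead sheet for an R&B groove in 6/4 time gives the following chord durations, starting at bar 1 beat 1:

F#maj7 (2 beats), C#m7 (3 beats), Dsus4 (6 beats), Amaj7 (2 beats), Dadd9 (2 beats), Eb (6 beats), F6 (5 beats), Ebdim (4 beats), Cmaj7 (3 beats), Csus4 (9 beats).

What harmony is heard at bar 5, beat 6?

Beat 6 of bar 5 is beat (5−1)×6 + 6 = 30 overall.
Running totals: F#maj7 ends at 2, C#m7 ends at 5, Dsus4 ends at 11, Amaj7 ends at 13, Dadd9 ends at 15, Eb ends at 21, F6 ends at 26, Ebdim ends at 30.
Beat 30 falls within Ebdim.

Ebdim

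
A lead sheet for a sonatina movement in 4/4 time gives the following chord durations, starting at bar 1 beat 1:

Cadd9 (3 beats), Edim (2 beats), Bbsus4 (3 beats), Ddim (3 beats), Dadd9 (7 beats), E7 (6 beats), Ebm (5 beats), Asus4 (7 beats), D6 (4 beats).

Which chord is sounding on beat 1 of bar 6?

E7

Beat 1 of bar 6 is beat (6−1)×4 + 1 = 21 overall.
Running totals: Cadd9 ends at 3, Edim ends at 5, Bbsus4 ends at 8, Ddim ends at 11, Dadd9 ends at 18, E7 ends at 24.
Beat 21 falls within E7.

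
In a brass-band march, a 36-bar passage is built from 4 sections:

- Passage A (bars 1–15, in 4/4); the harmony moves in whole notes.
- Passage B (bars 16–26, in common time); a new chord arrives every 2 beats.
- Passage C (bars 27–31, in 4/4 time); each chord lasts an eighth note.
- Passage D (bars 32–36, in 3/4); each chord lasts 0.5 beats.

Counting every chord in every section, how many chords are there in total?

107 chords

A: 15·4 = 60 beats, 60/4 = 15 chords.
B: 11·4 = 44 beats, 44/2 = 22 chords.
C: 5·4 = 20 beats, 20/0.5 = 40 chords.
D: 5·3 = 15 beats, 15/0.5 = 30 chords.
Total: 15 + 22 + 40 + 30 = 107.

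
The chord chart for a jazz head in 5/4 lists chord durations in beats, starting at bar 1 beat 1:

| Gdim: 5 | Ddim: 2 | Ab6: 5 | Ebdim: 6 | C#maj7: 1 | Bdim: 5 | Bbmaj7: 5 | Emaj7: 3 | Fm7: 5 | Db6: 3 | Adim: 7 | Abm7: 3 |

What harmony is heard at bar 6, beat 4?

Beat 4 of bar 6 is beat (6−1)×5 + 4 = 29 overall.
Running totals: Gdim ends at 5, Ddim ends at 7, Ab6 ends at 12, Ebdim ends at 18, C#maj7 ends at 19, Bdim ends at 24, Bbmaj7 ends at 29.
Beat 29 falls within Bbmaj7.

Bbmaj7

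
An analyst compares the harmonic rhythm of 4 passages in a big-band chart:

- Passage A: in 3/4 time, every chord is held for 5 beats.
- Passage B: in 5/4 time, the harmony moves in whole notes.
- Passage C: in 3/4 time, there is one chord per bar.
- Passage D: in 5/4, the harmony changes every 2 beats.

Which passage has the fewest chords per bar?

Passage A

A: each chord is 5 beats in 3/4, so 0.6 per bar.
B: each chord is 4 beats in 5/4, so 1.25 per bar.
C: each chord is 3 beats in 3/4, so 1 per bar.
D: each chord is 2 beats in 5/4, so 2.5 per bar.
Slowest is A at 0.6 chords/bar.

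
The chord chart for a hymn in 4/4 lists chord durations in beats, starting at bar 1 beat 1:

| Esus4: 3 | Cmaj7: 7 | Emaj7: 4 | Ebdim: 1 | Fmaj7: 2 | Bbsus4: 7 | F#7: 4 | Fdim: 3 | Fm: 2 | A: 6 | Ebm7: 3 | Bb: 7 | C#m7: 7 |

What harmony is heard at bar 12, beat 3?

Beat 3 of bar 12 is beat (12−1)×4 + 3 = 47 overall.
Running totals: Esus4 ends at 3, Cmaj7 ends at 10, Emaj7 ends at 14, Ebdim ends at 15, Fmaj7 ends at 17, Bbsus4 ends at 24, F#7 ends at 28, Fdim ends at 31, Fm ends at 33, A ends at 39, Ebm7 ends at 42, Bb ends at 49.
Beat 47 falls within Bb.

Bb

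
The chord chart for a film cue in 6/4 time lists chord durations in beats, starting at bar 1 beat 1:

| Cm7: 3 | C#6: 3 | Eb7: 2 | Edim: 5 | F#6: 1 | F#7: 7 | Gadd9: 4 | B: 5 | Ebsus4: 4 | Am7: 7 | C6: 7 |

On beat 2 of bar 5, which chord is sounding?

B

Beat 2 of bar 5 is beat (5−1)×6 + 2 = 26 overall.
Running totals: Cm7 ends at 3, C#6 ends at 6, Eb7 ends at 8, Edim ends at 13, F#6 ends at 14, F#7 ends at 21, Gadd9 ends at 25, B ends at 30.
Beat 26 falls within B.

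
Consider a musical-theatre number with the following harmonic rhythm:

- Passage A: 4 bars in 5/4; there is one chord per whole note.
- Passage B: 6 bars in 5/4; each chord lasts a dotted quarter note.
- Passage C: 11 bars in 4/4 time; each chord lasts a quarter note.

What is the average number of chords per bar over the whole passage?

A: 4 × 5 = 20 beats ÷ 4 = 5 chords.
B: 6 × 5 = 30 beats ÷ 1.5 = 20 chords.
C: 11 × 4 = 44 beats ÷ 1 = 44 chords.
Overall: 69 chords over 21 bars → 69/21 = 23/7 chords per bar.

23/7 chords per bar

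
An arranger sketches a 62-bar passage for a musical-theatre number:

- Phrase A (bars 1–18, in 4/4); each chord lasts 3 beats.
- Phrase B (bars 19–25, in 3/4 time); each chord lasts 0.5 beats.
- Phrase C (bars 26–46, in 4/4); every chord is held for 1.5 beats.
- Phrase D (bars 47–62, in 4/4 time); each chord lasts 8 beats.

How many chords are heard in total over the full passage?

130 chords

A: 18 bars × 4 beats = 72 beats; 3 beats/chord → 24 chords.
B: 7 bars × 3 beats = 21 beats; 0.5 beats/chord → 42 chords.
C: 21 bars × 4 beats = 84 beats; 1.5 beats/chord → 56 chords.
D: 16 bars × 4 beats = 64 beats; 8 beats/chord → 8 chords.
Total: 24 + 42 + 56 + 8 = 130.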